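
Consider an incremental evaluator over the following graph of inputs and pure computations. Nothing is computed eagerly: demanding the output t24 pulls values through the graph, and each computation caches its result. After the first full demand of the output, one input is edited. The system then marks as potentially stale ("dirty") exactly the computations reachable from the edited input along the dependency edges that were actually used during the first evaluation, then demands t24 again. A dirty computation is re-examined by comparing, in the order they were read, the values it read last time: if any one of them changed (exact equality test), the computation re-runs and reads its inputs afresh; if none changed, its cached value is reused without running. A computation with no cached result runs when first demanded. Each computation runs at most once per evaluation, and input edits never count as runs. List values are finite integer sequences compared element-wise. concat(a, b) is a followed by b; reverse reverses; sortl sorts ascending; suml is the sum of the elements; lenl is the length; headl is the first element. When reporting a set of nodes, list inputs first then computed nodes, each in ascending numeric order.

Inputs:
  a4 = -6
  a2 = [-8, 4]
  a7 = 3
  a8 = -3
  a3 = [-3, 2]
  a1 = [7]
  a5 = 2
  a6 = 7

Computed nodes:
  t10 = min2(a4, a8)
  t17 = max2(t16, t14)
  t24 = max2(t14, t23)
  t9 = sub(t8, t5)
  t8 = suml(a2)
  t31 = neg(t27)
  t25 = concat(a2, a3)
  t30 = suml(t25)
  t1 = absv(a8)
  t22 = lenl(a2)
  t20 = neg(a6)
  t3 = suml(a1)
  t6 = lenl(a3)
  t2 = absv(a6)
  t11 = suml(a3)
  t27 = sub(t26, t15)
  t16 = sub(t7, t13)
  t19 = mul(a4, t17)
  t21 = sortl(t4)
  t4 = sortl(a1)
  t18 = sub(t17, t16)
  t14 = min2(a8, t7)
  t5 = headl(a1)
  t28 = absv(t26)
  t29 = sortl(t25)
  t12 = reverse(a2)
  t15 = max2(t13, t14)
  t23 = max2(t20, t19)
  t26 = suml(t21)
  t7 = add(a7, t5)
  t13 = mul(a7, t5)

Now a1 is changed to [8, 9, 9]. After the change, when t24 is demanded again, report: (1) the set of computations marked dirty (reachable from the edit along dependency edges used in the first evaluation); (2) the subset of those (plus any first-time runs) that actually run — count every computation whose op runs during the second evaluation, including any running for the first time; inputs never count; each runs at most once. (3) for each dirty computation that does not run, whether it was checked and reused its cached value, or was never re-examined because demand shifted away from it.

Dirty set: t5, t7, t13, t14, t16, t17, t19, t23, t24.
Run set: t5, t7, t13, t14, t16, t17 (6 run).
Re-examined without running (cache reused): t19, t23, t24.
The important point: at t19 every value read last time is unchanged, so the dirty flag clears without a run.

Initial pass — values computed on the first demand:
  t5 = headl([7]) = 7
  t7 = add(3, 7) = 10
  t13 = mul(3, 7) = 21
  t14 = min2(-3, 10) = -3
  t16 = sub(10, 21) = -11
  t17 = max2(-11, -3) = -3
  t19 = mul(-6, -3) = 18
  t20 = neg(7) = -7
  t23 = max2(-7, 18) = 18
  t24 = max2(-3, 18) = 18

Second demand — change propagation:
  t5: re-runs because a1 [7]->[8, 9, 9]; new result 8.
  t7: re-runs because t5 7->8; new result 11.
  t13: re-runs because t5 7->8; new result 24.
  t14: re-runs because t7 10->11; new result -3 (unchanged).
  t16: re-runs because t7 10->11; t13 21->24; new result -13.
  t17: re-runs because t16 -11->-13; new result -3 (unchanged).
  t19: re-examined; everything it read last time is the same (a4 unchanged, t17 unchanged) — cache 18 kept, no run.
  t23: re-examined; everything it read last time is the same (t20 unchanged, t19 unchanged) — cache 18 kept, no run.
  t24: re-examined; everything it read last time is the same (t14 unchanged, t23 unchanged) — cache 18 kept, no run.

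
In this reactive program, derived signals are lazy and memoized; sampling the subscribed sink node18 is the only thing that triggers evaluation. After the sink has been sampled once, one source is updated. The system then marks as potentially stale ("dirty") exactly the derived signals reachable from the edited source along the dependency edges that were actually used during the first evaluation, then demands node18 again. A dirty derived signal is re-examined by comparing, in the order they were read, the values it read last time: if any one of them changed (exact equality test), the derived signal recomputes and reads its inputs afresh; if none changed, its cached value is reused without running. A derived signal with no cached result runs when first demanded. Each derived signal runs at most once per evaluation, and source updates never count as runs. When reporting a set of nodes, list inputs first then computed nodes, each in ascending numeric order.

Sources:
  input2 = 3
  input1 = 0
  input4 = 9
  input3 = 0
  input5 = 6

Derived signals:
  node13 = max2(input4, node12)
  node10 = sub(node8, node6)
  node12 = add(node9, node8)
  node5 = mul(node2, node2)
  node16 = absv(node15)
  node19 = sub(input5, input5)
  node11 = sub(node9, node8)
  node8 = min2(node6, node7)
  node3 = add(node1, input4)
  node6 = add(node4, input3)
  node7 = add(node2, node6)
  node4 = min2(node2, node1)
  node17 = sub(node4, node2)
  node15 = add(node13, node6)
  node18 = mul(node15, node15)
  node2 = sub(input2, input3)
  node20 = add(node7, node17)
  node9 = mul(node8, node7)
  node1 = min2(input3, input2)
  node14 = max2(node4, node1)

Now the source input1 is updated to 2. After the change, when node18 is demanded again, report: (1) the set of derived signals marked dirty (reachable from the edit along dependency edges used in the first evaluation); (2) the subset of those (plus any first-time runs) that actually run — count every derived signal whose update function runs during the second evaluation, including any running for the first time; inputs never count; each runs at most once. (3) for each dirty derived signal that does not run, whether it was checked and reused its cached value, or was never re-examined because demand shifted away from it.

The edit dirties: none.
0 derived signals run: none.
No dirty derived signal escaped a run.
Note the shortcut — nothing in the graph depends on input1 at all, so no recomputation happens.

First demand of the output computes:
  node1 = min2(0, 3) = 0
  node2 = sub(3, 0) = 3
  node4 = min2(3, 0) = 0
  node6 = add(0, 0) = 0
  node7 = add(3, 0) = 3
  node8 = min2(0, 3) = 0
  node9 = mul(0, 3) = 0
  node12 = add(0, 0) = 0
  node13 = max2(9, 0) = 9
  node15 = add(9, 0) = 9
  node18 = mul(9, 9) = 81

After the edit, cleaning proceeds:
  no node depends on input1 at all; the second demand re-runs nothing.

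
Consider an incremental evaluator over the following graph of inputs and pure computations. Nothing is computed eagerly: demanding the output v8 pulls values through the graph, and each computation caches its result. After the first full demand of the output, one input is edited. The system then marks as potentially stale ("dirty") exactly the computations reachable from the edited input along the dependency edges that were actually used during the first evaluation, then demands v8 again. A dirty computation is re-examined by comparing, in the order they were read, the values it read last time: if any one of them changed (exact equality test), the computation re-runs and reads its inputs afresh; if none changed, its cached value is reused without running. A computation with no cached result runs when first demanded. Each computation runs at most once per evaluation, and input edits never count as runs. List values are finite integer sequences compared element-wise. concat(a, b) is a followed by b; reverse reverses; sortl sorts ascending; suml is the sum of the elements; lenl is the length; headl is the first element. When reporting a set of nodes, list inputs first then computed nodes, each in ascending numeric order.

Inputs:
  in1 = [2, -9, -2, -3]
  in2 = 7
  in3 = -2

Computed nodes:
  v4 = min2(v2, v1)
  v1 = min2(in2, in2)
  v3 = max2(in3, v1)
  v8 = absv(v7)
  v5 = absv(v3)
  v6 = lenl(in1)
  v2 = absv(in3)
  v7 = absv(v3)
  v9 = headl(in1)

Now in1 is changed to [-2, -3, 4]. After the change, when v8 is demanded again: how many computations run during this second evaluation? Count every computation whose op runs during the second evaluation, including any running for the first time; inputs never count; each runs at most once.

Run set: none (0 run).
The important point: nothing the output needs ever reads in1, so the edit is invisible to it.

Initial pass — values computed on the first demand:
  v1 = min2(7, 7) = 7
  v3 = max2(-2, 7) = 7
  v7 = absv(7) = 7
  v8 = absv(7) = 7

Second demand — change propagation:
  no demanded computation ever read in1, so the edit dirties nothing and nothing runs.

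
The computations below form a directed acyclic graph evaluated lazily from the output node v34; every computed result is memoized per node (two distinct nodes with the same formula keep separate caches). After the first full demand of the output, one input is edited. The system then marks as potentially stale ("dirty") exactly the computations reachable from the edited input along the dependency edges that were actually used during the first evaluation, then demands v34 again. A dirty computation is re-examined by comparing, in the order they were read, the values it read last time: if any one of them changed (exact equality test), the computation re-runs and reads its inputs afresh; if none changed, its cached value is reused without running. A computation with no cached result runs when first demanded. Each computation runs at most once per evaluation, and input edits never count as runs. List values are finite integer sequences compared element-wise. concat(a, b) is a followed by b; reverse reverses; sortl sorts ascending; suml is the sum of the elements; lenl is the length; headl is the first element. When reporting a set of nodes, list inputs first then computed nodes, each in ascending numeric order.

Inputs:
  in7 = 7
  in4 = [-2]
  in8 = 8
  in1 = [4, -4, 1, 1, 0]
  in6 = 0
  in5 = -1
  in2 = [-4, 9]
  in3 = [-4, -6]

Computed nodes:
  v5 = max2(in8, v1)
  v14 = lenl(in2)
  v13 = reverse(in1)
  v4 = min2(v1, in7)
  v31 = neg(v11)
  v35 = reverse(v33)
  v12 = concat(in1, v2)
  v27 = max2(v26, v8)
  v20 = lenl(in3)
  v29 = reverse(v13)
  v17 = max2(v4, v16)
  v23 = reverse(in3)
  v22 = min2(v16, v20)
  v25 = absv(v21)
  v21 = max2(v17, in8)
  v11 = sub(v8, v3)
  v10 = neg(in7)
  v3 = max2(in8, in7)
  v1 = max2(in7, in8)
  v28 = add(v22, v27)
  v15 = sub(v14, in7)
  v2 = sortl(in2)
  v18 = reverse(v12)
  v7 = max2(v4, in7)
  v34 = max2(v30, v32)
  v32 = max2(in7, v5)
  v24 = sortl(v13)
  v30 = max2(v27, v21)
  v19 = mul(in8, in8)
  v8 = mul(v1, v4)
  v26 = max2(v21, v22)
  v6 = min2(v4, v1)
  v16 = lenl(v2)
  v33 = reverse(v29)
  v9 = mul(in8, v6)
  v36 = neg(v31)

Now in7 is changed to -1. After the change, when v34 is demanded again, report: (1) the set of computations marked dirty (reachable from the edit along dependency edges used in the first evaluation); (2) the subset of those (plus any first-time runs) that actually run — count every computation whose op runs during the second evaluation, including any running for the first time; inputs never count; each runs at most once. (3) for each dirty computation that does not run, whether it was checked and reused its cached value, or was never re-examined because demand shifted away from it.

The edit dirties: v1, v4, v5, v8, v17, v21, v26, v27, v30, v32, v34.
9 computations run: v1, v4, v8, v17, v21, v27, v30, v32, v34.
Cache hits after checking: v5, v26.
Note where the cutoff bites: v5 is checked, finds nothing changed, and keeps its cache.

First demand of the output computes:
  v1 = max2(7, 8) = 8
  v2 = sortl([-4, 9]) = [-4, 9]
  v4 = min2(8, 7) = 7
  v5 = max2(8, 8) = 8
  v8 = mul(8, 7) = 56
  v16 = lenl([-4, 9]) = 2
  v17 = max2(7, 2) = 7
  v20 = lenl([-4, -6]) = 2
  v21 = max2(7, 8) = 8
  v22 = min2(2, 2) = 2
  v26 = max2(8, 2) = 8
  v27 = max2(8, 56) = 56
  v30 = max2(56, 8) = 56
  v32 = max2(7, 8) = 8
  v34 = max2(56, 8) = 56

After the edit, cleaning proceeds:
  v1: a read changed (in7 7->-1) — executes, giving 8 — identical to its old value.
  v4: a read changed (in7 7->-1) — executes, giving -1.
  v5: dirty, but its reads are unchanged (in8 unchanged, v1 unchanged); cached 8 stands.
  v8: a read changed (v4 7->-1) — executes, giving -8.
  v17: a read changed (v4 7->-1) — executes, giving 2.
  v21: a read changed (v17 7->2) — executes, giving 8 — identical to its old value.
  v26: dirty, but its reads are unchanged (v21 unchanged, v22 unchanged); cached 8 stands.
  v27: a read changed (v8 56->-8) — executes, giving 8.
  v30: a read changed (v27 56->8) — executes, giving 8.
  v32: a read changed (in7 7->-1) — executes, giving 8 — identical to its old value.
  v34: a read changed (v30 56->8) — executes, giving 8.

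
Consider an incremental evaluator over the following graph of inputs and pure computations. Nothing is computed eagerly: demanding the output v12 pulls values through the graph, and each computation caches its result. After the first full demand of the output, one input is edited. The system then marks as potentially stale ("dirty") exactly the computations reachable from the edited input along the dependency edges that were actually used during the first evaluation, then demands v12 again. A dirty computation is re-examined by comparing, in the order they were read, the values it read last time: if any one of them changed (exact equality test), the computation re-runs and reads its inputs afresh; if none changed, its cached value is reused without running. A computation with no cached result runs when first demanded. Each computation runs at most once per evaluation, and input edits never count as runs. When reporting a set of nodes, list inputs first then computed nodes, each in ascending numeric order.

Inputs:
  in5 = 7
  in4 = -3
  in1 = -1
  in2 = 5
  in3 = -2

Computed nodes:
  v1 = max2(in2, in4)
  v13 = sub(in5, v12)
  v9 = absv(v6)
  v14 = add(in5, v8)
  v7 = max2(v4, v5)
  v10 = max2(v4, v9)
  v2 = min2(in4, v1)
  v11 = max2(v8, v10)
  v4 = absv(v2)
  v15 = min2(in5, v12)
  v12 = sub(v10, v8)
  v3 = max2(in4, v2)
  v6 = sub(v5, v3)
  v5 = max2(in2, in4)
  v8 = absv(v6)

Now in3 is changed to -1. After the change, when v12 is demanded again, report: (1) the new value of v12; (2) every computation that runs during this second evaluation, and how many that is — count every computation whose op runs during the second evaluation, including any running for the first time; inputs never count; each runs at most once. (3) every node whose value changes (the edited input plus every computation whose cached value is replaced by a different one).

Initial pass — values computed on the first demand:
  v1 = max2(5, -3) = 5
  v2 = min2(-3, 5) = -3
  v3 = max2(-3, -3) = -3
  v4 = absv(-3) = 3
  v5 = max2(5, -3) = 5
  v6 = sub(5, -3) = 8
  v8 = absv(8) = 8
  v9 = absv(8) = 8
  v10 = max2(3, 8) = 8
  v12 = sub(8, 8) = 0

Second demand — change propagation:
  no demanded computation ever read in3, so the edit dirties nothing and nothing runs.

The important point: nothing the output needs ever reads in3, so the edit is invisible to it.

v12 now evaluates to 0.
Run set: none (0 run).
Changed values: in3.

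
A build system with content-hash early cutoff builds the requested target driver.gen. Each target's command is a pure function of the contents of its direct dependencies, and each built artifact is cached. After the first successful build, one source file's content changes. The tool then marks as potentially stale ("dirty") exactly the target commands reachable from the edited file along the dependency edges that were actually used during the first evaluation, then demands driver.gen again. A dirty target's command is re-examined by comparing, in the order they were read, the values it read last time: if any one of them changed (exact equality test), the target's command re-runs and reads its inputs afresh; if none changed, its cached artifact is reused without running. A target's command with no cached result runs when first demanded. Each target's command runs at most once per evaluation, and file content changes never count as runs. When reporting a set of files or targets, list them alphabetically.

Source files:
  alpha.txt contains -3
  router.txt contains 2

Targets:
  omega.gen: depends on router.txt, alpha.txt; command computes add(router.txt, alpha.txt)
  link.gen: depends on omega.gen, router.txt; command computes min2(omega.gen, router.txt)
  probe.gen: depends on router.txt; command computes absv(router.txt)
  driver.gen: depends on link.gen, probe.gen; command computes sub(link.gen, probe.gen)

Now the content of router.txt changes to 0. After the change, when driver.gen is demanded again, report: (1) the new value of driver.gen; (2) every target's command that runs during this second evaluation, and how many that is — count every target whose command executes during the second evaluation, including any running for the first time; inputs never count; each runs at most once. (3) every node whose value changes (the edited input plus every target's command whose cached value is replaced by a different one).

New value of driver.gen: -3.
Target commands that run: driver.gen, link.gen, omega.gen, probe.gen — 4 in total.
Values that change: link.gen, omega.gen, probe.gen, router.txt.

First evaluation (everything demanded from the output):
  omega.gen = add(2, -3) = -1
  link.gen = min2(-1, 2) = -1
  probe.gen = absv(2) = 2
  driver.gen = sub(-1, 2) = -3

Propagation after the edit:
  omega.gen: runs — router.txt 2->0; result -3.
  link.gen: runs — omega.gen -1->-3; router.txt 2->0; result -3.
  probe.gen: runs — router.txt 2->0; result 0.
  driver.gen: runs — link.gen -1->-3; probe.gen 2->0; result -3 (same value as before).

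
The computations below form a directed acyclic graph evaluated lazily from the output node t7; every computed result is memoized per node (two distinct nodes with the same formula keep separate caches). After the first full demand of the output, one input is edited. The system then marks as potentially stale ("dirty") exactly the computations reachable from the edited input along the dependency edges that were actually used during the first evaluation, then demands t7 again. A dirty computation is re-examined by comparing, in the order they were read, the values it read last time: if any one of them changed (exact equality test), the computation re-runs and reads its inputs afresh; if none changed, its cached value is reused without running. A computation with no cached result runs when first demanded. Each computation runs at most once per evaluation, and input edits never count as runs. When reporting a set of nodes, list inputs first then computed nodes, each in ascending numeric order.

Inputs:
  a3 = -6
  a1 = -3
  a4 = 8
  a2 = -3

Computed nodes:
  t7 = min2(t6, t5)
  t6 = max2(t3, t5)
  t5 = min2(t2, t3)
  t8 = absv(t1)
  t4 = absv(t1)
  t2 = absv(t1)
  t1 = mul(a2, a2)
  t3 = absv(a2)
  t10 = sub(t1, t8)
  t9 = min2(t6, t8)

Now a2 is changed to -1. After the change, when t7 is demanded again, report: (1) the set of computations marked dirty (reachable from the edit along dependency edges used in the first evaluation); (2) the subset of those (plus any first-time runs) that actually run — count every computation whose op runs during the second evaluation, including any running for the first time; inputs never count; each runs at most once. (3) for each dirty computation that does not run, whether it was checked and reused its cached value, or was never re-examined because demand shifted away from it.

First demand of the output computes:
  t1 = mul(-3, -3) = 9
  t2 = absv(9) = 9
  t3 = absv(-3) = 3
  t5 = min2(9, 3) = 3
  t6 = max2(3, 3) = 3
  t7 = min2(3, 3) = 3

After the edit, cleaning proceeds:
  t1: a read changed (a2 -3->-1; a2 -3->-1) — executes, giving 1.
  t2: a read changed (t1 9->1) — executes, giving 1.
  t3: a read changed (a2 -3->-1) — executes, giving 1.
  t5: a read changed (t2 9->1; t3 3->1) — executes, giving 1.
  t6: a read changed (t3 3->1; t5 3->1) — executes, giving 1.
  t7: a read changed (t6 3->1; t5 3->1) — executes, giving 1.

The edit dirties: t1, t2, t3, t5, t6, t7.
6 computations run: t1, t2, t3, t5, t6, t7.
No dirty computation escaped a run.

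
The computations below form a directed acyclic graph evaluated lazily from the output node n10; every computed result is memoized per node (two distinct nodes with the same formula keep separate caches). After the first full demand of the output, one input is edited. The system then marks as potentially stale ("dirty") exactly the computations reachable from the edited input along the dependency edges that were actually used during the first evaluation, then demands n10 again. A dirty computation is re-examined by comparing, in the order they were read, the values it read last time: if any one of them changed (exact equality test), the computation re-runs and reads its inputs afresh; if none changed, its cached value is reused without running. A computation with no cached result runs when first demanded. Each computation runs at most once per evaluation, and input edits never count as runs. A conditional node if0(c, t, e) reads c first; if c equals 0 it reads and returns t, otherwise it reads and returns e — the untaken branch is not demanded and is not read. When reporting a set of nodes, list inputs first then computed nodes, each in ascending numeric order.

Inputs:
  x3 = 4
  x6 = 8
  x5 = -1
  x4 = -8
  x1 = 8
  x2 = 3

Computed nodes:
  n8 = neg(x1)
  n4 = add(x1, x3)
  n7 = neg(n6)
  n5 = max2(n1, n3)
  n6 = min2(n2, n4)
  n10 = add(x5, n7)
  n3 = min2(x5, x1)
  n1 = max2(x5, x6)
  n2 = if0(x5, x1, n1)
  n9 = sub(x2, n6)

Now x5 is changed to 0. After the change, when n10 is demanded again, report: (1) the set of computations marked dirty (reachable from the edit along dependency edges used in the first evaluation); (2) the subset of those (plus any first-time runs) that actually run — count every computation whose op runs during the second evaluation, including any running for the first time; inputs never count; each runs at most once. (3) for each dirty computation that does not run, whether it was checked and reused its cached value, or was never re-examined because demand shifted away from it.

The edit dirties: n1, n2, n6, n7, n10.
2 computations run: n2, n10.
Cache hits after checking: n6, n7.
Unvisited dirty nodes (no longer demanded): n1.
Note the branch switch — demand abandons n1, which is never re-examined.

First demand of the output computes:
  n1 = max2(-1, 8) = 8
  n2 = if0(x5=-1 -> else branch n1) = 8
  n4 = add(8, 4) = 12
  n6 = min2(8, 12) = 8
  n7 = neg(8) = -8
  n10 = add(-1, -8) = -9

After the edit, cleaning proceeds:
  n1: stays stale; no demand reaches it after the flip.
  n2: a read changed (x5 -1->0) — executes, giving 8 — identical to its old value.
  n6: dirty, but its reads are unchanged (n2 unchanged, n4 unchanged); cached 8 stands.
  n7: dirty, but its reads are unchanged (n6 unchanged); cached -8 stands.
  n10: a read changed (x5 -1->0) — executes, giving -8.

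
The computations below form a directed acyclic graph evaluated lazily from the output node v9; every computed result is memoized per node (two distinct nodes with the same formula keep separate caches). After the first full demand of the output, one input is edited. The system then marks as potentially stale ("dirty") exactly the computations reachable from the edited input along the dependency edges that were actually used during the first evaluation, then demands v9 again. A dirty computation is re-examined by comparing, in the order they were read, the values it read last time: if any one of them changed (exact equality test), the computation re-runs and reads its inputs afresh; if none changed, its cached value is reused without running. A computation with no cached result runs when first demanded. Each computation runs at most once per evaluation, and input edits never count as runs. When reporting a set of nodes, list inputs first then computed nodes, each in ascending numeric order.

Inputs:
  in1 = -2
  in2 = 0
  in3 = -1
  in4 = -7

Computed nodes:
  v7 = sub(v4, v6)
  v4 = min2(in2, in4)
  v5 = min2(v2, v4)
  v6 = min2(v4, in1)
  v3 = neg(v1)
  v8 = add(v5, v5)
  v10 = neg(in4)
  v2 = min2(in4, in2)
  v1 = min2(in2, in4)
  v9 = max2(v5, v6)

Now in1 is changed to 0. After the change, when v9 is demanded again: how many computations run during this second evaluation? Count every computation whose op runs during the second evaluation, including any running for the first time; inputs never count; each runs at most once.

First demand of the output computes:
  v2 = min2(-7, 0) = -7
  v4 = min2(0, -7) = -7
  v5 = min2(-7, -7) = -7
  v6 = min2(-7, -2) = -7
  v9 = max2(-7, -7) = -7

After the edit, cleaning proceeds:
  v6: a read changed (in1 -2->0) — executes, giving -7 — identical to its old value.
  v9: dirty, but its reads are unchanged (v5 unchanged, v6 unchanged); cached -7 stands.

Note the absorption at v6: it re-runs yet its value is the same, leaving the output's value untouched.

1 computations run: v6.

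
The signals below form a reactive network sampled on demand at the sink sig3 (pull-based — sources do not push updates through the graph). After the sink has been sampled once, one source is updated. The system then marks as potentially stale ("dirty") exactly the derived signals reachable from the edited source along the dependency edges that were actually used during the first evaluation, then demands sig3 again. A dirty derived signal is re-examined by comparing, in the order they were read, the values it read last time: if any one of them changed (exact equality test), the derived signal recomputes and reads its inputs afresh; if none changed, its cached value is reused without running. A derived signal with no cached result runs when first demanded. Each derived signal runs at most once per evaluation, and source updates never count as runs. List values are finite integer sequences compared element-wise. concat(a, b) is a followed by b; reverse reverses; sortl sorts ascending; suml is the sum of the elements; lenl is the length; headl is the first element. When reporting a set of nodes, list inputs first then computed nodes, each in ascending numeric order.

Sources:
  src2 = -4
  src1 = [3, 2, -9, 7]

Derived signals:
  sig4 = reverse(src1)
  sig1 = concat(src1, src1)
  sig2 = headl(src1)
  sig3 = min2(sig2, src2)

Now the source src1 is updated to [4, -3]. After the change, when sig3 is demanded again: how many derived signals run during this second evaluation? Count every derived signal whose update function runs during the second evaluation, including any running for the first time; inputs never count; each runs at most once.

Run set: sig2, sig3 (2 run).

Initial pass — values computed on the first demand:
  sig2 = headl([3, 2, -9, 7]) = 3
  sig3 = min2(3, -4) = -4

Second demand — change propagation:
  sig2: re-runs because src1 [3, 2, -9, 7]->[4, -3]; new result 4.
  sig3: re-runs because sig2 3->4; new result -4 (unchanged).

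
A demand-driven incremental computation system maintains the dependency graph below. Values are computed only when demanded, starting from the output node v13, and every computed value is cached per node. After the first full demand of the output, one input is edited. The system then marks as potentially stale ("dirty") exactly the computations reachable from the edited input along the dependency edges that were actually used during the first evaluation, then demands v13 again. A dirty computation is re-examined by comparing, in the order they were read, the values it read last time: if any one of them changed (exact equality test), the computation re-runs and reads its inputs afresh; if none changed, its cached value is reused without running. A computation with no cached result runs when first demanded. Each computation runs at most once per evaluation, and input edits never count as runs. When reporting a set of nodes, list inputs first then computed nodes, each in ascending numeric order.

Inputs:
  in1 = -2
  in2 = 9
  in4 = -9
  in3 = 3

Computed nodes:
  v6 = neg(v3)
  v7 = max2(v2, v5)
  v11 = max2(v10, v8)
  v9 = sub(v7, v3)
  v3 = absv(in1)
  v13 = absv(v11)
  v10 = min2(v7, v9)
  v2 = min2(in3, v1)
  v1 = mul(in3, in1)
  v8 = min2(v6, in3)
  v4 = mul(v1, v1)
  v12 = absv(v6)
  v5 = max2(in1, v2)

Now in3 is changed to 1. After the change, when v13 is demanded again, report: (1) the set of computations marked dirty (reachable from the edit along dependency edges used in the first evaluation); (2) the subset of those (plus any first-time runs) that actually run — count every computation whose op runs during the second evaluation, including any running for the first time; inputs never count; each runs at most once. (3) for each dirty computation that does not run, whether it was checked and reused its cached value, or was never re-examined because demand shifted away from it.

Marked dirty: v1, v2, v5, v7, v8, v9, v10, v11, v13.
Computations that run: v1, v2, v5, v7, v8 — 5 in total.
Checked but reused from cache: v9, v10, v11, v13.
Key observation: the cutoff stops propagation at v9 — its inputs' values are unchanged, so it reuses its cache.

First evaluation (everything demanded from the output):
  v1 = mul(3, -2) = -6
  v2 = min2(3, -6) = -6
  v3 = absv(-2) = 2
  v5 = max2(-2, -6) = -2
  v6 = neg(2) = -2
  v7 = max2(-6, -2) = -2
  v8 = min2(-2, 3) = -2
  v9 = sub(-2, 2) = -4
  v10 = min2(-2, -4) = -4
  v11 = max2(-4, -2) = -2
  v13 = absv(-2) = 2

Propagation after the edit:
  v1: runs — in3 3->1; result -2.
  v2: runs — in3 3->1; v1 -6->-2; result -2.
  v5: runs — v2 -6->-2; result -2 (same value as before).
  v7: runs — v2 -6->-2; result -2 (same value as before).
  v8: runs — in3 3->1; result -2 (same value as before).
  v9: checked — values it read are unchanged (v7 unchanged, v3 unchanged); reused cached -4 without running.
  v10: checked — values it read are unchanged (v7 unchanged, v9 unchanged); reused cached -4 without running.
  v11: checked — values it read are unchanged (v10 unchanged, v8 unchanged); reused cached -2 without running.
  v13: checked — values it read are unchanged (v11 unchanged); reused cached 2 without running.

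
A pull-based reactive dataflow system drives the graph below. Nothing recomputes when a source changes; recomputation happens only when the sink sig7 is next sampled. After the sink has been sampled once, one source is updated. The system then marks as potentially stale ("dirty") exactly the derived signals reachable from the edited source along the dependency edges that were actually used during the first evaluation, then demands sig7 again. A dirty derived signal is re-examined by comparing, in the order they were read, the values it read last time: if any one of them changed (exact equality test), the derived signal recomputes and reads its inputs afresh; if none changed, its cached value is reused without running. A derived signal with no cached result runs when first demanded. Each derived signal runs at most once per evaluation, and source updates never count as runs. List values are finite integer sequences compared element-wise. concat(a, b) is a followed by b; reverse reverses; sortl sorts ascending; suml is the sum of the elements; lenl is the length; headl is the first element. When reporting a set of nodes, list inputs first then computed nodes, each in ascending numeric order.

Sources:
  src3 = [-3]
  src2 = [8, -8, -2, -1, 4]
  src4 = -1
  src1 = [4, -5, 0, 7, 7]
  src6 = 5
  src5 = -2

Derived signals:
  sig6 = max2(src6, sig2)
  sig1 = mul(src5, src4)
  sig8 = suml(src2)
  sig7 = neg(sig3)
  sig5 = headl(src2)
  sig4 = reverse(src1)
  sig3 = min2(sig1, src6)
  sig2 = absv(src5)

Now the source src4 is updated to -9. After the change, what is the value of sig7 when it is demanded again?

New value of sig7: -5.

First evaluation (everything demanded from the output):
  sig1 = mul(-2, -1) = 2
  sig3 = min2(2, 5) = 2
  sig7 = neg(2) = -2

Propagation after the edit:
  sig1: runs — src4 -1->-9; result 18.
  sig3: runs — sig1 2->18; result 5.
  sig7: runs — sig3 2->5; result -5.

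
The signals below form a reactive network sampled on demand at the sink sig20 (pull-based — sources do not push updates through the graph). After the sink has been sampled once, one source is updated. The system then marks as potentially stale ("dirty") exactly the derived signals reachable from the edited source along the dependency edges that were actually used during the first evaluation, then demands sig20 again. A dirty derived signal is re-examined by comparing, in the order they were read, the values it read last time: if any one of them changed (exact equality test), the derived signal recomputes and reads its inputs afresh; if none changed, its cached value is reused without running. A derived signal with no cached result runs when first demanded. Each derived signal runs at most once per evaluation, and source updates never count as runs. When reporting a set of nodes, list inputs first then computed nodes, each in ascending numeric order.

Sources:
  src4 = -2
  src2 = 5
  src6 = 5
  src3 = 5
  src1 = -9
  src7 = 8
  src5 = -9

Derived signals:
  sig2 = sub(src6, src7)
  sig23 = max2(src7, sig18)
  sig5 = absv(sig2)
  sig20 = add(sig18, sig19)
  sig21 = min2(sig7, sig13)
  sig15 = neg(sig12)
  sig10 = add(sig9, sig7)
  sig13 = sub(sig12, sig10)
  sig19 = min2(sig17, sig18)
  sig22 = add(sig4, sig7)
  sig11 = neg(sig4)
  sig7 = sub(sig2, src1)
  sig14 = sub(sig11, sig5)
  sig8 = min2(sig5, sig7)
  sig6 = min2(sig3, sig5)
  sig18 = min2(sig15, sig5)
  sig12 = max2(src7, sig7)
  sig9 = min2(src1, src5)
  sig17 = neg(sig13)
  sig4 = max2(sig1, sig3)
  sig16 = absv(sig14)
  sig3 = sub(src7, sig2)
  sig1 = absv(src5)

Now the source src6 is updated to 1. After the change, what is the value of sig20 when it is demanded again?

sig20 now evaluates to -23.
The important point: at sig15 every value read last time is unchanged, so the dirty flag clears without a run.

Initial pass — values computed on the first demand:
  sig2 = sub(5, 8) = -3
  sig5 = absv(-3) = 3
  sig7 = sub(-3, -9) = 6
  sig9 = min2(-9, -9) = -9
  sig10 = add(-9, 6) = -3
  sig12 = max2(8, 6) = 8
  sig13 = sub(8, -3) = 11
  sig15 = neg(8) = -8
  sig17 = neg(11) = -11
  sig18 = min2(-8, 3) = -8
  sig19 = min2(-11, -8) = -11
  sig20 = add(-8, -11) = -19

Second demand — change propagation:
  sig2: re-runs because src6 5->1; new result -7.
  sig5: re-runs because sig2 -3->-7; new result 7.
  sig7: re-runs because sig2 -3->-7; new result 2.
  sig10: re-runs because sig7 6->2; new result -7.
  sig12: re-runs because sig7 6->2; new result 8 (unchanged).
  sig13: re-runs because sig10 -3->-7; new result 15.
  sig15: re-examined; everything it read last time is the same (sig12 unchanged) — cache -8 kept, no run.
  sig17: re-runs because sig13 11->15; new result -15.
  sig18: re-runs because sig5 3->7; new result -8 (unchanged).
  sig19: re-runs because sig17 -11->-15; new result -15.
  sig20: re-runs because sig19 -11->-15; new result -23.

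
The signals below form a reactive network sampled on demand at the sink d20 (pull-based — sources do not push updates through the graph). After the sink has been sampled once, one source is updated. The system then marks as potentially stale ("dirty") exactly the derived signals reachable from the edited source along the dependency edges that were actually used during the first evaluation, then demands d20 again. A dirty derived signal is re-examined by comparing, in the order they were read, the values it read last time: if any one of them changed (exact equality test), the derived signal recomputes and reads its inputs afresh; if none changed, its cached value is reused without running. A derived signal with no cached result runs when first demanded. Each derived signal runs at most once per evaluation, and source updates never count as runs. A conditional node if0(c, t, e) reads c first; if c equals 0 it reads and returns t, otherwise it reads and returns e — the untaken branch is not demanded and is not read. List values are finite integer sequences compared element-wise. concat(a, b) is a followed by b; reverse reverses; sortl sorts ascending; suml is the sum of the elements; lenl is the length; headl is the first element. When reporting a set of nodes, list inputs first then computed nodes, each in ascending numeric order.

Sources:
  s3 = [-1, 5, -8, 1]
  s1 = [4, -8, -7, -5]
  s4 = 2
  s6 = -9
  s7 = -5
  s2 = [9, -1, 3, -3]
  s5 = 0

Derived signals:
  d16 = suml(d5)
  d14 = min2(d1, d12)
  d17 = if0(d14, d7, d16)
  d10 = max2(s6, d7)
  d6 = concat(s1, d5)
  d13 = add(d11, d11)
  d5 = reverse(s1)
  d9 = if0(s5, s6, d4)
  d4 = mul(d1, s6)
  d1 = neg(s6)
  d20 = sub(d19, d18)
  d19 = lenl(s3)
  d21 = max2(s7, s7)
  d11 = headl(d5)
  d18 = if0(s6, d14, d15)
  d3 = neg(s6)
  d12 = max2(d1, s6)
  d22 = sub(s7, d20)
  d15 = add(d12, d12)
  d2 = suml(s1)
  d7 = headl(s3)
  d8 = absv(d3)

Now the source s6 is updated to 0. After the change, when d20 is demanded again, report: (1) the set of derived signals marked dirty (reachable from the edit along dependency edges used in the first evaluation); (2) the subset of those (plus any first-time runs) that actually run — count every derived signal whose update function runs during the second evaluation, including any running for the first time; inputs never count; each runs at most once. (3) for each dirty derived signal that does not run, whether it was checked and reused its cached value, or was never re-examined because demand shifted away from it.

Initial pass — values computed on the first demand:
  d1 = neg(-9) = 9
  d12 = max2(9, -9) = 9
  d15 = add(9, 9) = 18
  d18 = if0(s6=-9 -> else branch d15) = 18
  d19 = lenl([-1, 5, -8, 1]) = 4
  d20 = sub(4, 18) = -14

Second demand — change propagation:
  d1: re-runs because s6 -9->0; new result 0.
  d12: re-runs because d1 9->0; s6 -9->0; new result 0.
  d14: newly demanded (no cache) — executes and yields 0.
  d15: dirty yet unreached — the second evaluation never asks for it.
  d18: re-runs because s6 -9->0; new result 0.
  d20: re-runs because d18 18->0; new result 4.

The important point: the flipped condition redirects demand; d15 is left stale, never re-checked.

Dirty set: d1, d12, d15, d18, d20.
Run set: d1, d12, d14, d18, d20 (5 run).
Left stale — demand moved off them: d15.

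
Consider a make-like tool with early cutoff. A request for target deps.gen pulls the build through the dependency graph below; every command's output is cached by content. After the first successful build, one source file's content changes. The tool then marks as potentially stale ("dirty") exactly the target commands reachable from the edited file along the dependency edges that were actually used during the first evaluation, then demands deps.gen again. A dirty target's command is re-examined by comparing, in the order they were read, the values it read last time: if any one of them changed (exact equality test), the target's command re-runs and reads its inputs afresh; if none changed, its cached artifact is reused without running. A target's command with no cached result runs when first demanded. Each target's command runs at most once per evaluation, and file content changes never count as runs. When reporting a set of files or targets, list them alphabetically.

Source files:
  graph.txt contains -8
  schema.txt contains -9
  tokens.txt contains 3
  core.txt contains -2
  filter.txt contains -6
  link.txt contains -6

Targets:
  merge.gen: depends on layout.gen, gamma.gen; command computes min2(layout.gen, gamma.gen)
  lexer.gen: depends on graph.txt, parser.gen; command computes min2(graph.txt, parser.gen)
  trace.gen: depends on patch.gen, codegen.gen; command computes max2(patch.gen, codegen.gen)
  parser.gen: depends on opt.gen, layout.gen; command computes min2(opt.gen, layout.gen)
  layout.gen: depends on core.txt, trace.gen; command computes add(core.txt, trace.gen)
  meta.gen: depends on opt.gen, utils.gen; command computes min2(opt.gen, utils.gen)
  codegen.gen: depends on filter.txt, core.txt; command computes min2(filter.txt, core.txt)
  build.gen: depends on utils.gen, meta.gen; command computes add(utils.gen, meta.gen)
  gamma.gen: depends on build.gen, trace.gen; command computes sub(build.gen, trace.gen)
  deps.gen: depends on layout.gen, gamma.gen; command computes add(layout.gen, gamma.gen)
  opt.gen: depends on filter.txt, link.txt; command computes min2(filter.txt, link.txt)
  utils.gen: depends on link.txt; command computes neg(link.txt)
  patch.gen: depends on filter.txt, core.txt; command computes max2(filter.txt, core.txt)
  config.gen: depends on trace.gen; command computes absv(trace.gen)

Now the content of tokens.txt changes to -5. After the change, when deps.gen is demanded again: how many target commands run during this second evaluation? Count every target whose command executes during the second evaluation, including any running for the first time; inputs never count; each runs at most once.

0 target commands run: none.
Note the shortcut — nothing in the graph depends on tokens.txt at all, so no recomputation happens.

First demand of the output computes:
  codegen.gen = min2(-6, -2) = -6
  opt.gen = min2(-6, -6) = -6
  patch.gen = max2(-6, -2) = -2
  trace.gen = max2(-2, -6) = -2
  layout.gen = add(-2, -2) = -4
  utils.gen = neg(-6) = 6
  meta.gen = min2(-6, 6) = -6
  build.gen = add(6, -6) = 0
  gamma.gen = sub(0, -2) = 2
  deps.gen = add(-4, 2) = -2

After the edit, cleaning proceeds:
  no node depends on tokens.txt at all; the second demand re-runs nothing.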